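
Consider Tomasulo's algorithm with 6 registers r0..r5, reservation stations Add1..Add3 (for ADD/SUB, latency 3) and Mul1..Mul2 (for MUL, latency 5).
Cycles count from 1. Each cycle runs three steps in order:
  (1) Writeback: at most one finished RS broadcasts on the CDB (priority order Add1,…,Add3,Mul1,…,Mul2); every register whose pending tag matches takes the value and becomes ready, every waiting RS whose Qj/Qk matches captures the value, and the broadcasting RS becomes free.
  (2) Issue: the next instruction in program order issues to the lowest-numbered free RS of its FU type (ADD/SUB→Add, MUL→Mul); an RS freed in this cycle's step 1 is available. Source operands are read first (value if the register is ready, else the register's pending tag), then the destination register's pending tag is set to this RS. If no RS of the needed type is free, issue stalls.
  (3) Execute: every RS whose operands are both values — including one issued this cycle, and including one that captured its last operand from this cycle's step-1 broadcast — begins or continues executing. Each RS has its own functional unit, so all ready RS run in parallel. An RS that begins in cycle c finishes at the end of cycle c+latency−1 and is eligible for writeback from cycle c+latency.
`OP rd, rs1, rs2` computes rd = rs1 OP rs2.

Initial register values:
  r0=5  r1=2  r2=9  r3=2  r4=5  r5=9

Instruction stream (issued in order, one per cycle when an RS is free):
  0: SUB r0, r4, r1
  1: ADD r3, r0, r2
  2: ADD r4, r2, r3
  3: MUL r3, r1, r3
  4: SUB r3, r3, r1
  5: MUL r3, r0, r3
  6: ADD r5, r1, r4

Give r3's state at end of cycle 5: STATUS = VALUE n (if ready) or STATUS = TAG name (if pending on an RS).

  c1: issue SUB r0<-Add1  regs: r0:Add1,r1:2,r2:9,r3:2,r4:5,r5:9
  c2: issue ADD r3<-Add2  regs: r0:Add1,r1:2,r2:9,r3:Add2,r4:5,r5:9
  c3: issue ADD r4<-Add3  regs: r0:Add1,r1:2,r2:9,r3:Add2,r4:Add3,r5:9
  c4: CDB Add1=3; issue MUL r3<-Mul1  regs: r0:3,r1:2,r2:9,r3:Mul1,r4:Add3,r5:9
  c5: issue SUB r3<-Add1  regs: r0:3,r1:2,r2:9,r3:Add1,r4:Add3,r5:9

STATUS = TAG Add1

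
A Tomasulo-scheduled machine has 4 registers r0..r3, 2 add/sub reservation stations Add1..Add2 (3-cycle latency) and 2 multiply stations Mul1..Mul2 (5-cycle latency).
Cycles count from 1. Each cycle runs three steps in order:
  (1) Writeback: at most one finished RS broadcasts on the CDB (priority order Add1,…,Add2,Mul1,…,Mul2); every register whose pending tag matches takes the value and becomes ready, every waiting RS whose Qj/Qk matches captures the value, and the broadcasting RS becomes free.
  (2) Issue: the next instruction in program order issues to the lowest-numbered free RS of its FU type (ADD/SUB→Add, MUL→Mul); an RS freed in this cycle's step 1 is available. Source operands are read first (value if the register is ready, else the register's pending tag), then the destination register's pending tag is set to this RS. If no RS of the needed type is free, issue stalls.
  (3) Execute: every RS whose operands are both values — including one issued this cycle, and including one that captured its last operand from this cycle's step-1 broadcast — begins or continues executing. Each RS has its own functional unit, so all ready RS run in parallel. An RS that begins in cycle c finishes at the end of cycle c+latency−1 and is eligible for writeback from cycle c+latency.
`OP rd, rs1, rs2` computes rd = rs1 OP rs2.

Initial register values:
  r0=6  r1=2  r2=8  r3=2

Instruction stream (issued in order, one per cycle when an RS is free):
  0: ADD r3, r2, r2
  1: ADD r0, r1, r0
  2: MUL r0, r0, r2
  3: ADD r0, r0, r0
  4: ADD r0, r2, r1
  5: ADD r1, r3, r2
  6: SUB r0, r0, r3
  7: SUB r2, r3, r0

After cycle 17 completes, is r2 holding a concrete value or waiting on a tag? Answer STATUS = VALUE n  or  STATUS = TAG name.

c1: issue ADD r3<-Add1 | r0:6,r1:2,r2:8,r3:Add1
c2: issue ADD r0<-Add2 | r0:Add2,r1:2,r2:8,r3:Add1
c3: issue MUL r0<-Mul1 | r0:Mul1,r1:2,r2:8,r3:Add1
c4: CDB Add1=16; issue ADD r0<-Add1 | r0:Add1,r1:2,r2:8,r3:16
c5: CDB Add2=8; issue ADD r0<-Add2 | r0:Add2,r1:2,r2:8,r3:16
c6: stall | r0:Add2,r1:2,r2:8,r3:16
c7: stall | r0:Add2,r1:2,r2:8,r3:16
c8: CDB Add2=10; issue ADD r1<-Add2 | r0:10,r1:Add2,r2:8,r3:16
c9: stall | r0:10,r1:Add2,r2:8,r3:16
c10: CDB Mul1=64; stall | r0:10,r1:Add2,r2:8,r3:16
c11: CDB Add2=24; issue SUB r0<-Add2 | r0:Add2,r1:24,r2:8,r3:16
c12: stall | r0:Add2,r1:24,r2:8,r3:16
c13: CDB Add1=128; issue SUB r2<-Add1 | r0:Add2,r1:24,r2:Add1,r3:16
c14: CDB Add2=-6 | r0:-6,r1:24,r2:Add1,r3:16
c15: - | r0:-6,r1:24,r2:Add1,r3:16
c16: - | r0:-6,r1:24,r2:Add1,r3:16
c17: CDB Add1=22 | r0:-6,r1:24,r2:22,r3:16

STATUS = VALUE 22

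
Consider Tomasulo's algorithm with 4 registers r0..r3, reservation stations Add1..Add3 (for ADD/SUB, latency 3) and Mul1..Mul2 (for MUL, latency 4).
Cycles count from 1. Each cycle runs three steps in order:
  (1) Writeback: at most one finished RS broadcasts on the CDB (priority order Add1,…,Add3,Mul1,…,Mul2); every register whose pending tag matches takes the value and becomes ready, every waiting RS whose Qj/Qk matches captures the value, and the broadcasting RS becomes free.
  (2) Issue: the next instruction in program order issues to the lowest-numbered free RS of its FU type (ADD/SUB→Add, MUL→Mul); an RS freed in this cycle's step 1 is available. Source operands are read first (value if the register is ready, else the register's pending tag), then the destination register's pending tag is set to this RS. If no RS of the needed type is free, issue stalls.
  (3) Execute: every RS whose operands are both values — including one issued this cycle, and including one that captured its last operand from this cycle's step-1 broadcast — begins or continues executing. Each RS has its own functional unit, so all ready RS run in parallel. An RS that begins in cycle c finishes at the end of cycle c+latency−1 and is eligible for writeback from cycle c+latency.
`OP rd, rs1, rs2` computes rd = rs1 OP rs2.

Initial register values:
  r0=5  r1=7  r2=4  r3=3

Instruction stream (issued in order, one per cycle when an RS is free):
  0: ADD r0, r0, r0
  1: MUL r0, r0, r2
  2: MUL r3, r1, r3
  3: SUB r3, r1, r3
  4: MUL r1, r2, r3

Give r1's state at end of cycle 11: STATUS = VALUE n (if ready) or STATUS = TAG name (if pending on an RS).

cycle 1: issue ADD r0<-Add1 // r0:Add1,r1:7,r2:4,r3:3
cycle 2: issue MUL r0<-Mul1 // r0:Mul1,r1:7,r2:4,r3:3
cycle 3: issue MUL r3<-Mul2 // r0:Mul1,r1:7,r2:4,r3:Mul2
cycle 4: CDB Add1=10; issue SUB r3<-Add1 // r0:Mul1,r1:7,r2:4,r3:Add1
cycle 5: stall // r0:Mul1,r1:7,r2:4,r3:Add1
cycle 6: stall // r0:Mul1,r1:7,r2:4,r3:Add1
cycle 7: CDB Mul2=21; issue MUL r1<-Mul2 // r0:Mul1,r1:Mul2,r2:4,r3:Add1
cycle 8: CDB Mul1=40 // r0:40,r1:Mul2,r2:4,r3:Add1
cycle 9: - // r0:40,r1:Mul2,r2:4,r3:Add1
cycle 10: CDB Add1=-14 // r0:40,r1:Mul2,r2:4,r3:-14
cycle 11: - // r0:40,r1:Mul2,r2:4,r3:-14

STATUS = TAG Mul2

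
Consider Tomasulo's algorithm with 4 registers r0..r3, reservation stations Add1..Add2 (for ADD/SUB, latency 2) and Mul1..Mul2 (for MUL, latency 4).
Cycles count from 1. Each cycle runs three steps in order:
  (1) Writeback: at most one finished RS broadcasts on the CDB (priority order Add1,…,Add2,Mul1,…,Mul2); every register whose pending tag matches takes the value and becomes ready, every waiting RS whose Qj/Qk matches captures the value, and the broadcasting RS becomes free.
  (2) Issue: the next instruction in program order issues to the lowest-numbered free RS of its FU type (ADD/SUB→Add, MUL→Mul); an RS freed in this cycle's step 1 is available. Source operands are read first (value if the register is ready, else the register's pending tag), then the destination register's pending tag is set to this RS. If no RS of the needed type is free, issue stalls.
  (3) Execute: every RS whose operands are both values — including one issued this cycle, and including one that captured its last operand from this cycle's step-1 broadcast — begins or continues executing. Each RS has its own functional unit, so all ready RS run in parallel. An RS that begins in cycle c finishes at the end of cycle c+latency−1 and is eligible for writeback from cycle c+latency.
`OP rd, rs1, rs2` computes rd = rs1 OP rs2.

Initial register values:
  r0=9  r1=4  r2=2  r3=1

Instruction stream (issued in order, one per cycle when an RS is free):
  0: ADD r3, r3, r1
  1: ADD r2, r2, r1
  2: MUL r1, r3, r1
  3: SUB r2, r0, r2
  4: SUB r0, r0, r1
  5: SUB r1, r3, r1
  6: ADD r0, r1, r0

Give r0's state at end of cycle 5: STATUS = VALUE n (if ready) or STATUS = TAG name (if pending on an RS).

cycle 1: issue ADD r3<-Add1 // r0:9,r1:4,r2:2,r3:Add1
cycle 2: issue ADD r2<-Add2 // r0:9,r1:4,r2:Add2,r3:Add1
cycle 3: CDB Add1=5; issue MUL r1<-Mul1 // r0:9,r1:Mul1,r2:Add2,r3:5
cycle 4: CDB Add2=6; issue SUB r2<-Add1 // r0:9,r1:Mul1,r2:Add1,r3:5
cycle 5: issue SUB r0<-Add2 // r0:Add2,r1:Mul1,r2:Add1,r3:5

STATUS = TAG Add2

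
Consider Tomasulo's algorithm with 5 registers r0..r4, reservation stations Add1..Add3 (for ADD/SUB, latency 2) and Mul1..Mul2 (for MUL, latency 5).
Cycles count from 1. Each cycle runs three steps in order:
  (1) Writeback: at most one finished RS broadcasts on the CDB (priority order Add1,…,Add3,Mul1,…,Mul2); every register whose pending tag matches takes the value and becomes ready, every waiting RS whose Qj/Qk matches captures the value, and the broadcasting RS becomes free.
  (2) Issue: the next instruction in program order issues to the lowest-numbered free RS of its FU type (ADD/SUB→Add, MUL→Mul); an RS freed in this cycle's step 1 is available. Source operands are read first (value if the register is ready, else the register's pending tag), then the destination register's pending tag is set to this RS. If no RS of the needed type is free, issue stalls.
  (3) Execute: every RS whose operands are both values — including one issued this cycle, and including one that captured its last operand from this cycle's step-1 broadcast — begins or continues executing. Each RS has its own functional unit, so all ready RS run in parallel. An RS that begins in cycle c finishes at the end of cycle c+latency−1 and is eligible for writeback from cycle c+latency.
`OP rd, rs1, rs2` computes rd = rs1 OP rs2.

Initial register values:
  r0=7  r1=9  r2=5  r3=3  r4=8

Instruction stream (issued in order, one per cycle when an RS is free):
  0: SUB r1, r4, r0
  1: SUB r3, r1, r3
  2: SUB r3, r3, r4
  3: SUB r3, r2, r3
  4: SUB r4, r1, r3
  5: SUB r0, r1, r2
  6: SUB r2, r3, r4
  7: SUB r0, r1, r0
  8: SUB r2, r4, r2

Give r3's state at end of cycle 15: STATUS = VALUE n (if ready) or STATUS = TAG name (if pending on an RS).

STATUS = VALUE 15

  c1: issue SUB r1<-Add1  regs: r0:7,r1:Add1,r2:5,r3:3,r4:8
  c2: issue SUB r3<-Add2  regs: r0:7,r1:Add1,r2:5,r3:Add2,r4:8
  c3: CDB Add1=1; issue SUB r3<-Add1  regs: r0:7,r1:1,r2:5,r3:Add1,r4:8
  c4: issue SUB r3<-Add3  regs: r0:7,r1:1,r2:5,r3:Add3,r4:8
  c5: CDB Add2=-2; issue SUB r4<-Add2  regs: r0:7,r1:1,r2:5,r3:Add3,r4:Add2
  c6: stall  regs: r0:7,r1:1,r2:5,r3:Add3,r4:Add2
  c7: CDB Add1=-10; issue SUB r0<-Add1  regs: r0:Add1,r1:1,r2:5,r3:Add3,r4:Add2
  c8: stall  regs: r0:Add1,r1:1,r2:5,r3:Add3,r4:Add2
  c9: CDB Add1=-4; issue SUB r2<-Add1  regs: r0:-4,r1:1,r2:Add1,r3:Add3,r4:Add2
  c10: CDB Add3=15; issue SUB r0<-Add3  regs: r0:Add3,r1:1,r2:Add1,r3:15,r4:Add2
  c11: stall  regs: r0:Add3,r1:1,r2:Add1,r3:15,r4:Add2
  c12: CDB Add2=-14; issue SUB r2<-Add2  regs: r0:Add3,r1:1,r2:Add2,r3:15,r4:-14
  c13: CDB Add3=5  regs: r0:5,r1:1,r2:Add2,r3:15,r4:-14
  c14: CDB Add1=29  regs: r0:5,r1:1,r2:Add2,r3:15,r4:-14
  c15: -  regs: r0:5,r1:1,r2:Add2,r3:15,r4:-14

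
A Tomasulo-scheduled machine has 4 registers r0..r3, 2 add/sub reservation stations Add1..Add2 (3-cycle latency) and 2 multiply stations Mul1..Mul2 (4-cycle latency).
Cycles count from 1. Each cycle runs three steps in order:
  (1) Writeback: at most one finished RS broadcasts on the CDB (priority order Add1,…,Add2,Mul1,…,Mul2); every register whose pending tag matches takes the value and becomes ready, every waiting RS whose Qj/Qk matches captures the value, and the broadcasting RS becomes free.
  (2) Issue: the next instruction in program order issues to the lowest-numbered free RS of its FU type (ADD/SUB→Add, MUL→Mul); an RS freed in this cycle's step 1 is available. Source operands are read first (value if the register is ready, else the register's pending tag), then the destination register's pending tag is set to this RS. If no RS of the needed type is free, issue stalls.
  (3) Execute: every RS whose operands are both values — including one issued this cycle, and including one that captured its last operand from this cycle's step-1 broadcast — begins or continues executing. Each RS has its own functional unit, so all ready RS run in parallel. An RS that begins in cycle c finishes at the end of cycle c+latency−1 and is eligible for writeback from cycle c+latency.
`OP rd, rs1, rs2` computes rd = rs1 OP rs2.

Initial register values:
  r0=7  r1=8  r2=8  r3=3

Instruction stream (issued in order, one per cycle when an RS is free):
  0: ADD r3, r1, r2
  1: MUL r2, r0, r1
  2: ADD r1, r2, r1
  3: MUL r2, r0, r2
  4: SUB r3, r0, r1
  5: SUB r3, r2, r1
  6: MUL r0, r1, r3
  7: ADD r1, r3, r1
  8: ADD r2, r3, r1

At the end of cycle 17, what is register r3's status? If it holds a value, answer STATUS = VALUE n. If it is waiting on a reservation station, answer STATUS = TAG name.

c1: issue ADD r3<-Add1 | r0:7,r1:8,r2:8,r3:Add1
c2: issue MUL r2<-Mul1 | r0:7,r1:8,r2:Mul1,r3:Add1
c3: issue ADD r1<-Add2 | r0:7,r1:Add2,r2:Mul1,r3:Add1
c4: CDB Add1=16; issue MUL r2<-Mul2 | r0:7,r1:Add2,r2:Mul2,r3:16
c5: issue SUB r3<-Add1 | r0:7,r1:Add2,r2:Mul2,r3:Add1
c6: CDB Mul1=56; stall | r0:7,r1:Add2,r2:Mul2,r3:Add1
c7: stall | r0:7,r1:Add2,r2:Mul2,r3:Add1
c8: stall | r0:7,r1:Add2,r2:Mul2,r3:Add1
c9: CDB Add2=64; issue SUB r3<-Add2 | r0:7,r1:64,r2:Mul2,r3:Add2
c10: CDB Mul2=392; issue MUL r0<-Mul1 | r0:Mul1,r1:64,r2:392,r3:Add2
c11: stall | r0:Mul1,r1:64,r2:392,r3:Add2
c12: CDB Add1=-57; issue ADD r1<-Add1 | r0:Mul1,r1:Add1,r2:392,r3:Add2
c13: CDB Add2=328; issue ADD r2<-Add2 | r0:Mul1,r1:Add1,r2:Add2,r3:328
c14: - | r0:Mul1,r1:Add1,r2:Add2,r3:328
c15: - | r0:Mul1,r1:Add1,r2:Add2,r3:328
c16: CDB Add1=392 | r0:Mul1,r1:392,r2:Add2,r3:328
c17: CDB Mul1=20992 | r0:20992,r1:392,r2:Add2,r3:328

STATUS = VALUE 328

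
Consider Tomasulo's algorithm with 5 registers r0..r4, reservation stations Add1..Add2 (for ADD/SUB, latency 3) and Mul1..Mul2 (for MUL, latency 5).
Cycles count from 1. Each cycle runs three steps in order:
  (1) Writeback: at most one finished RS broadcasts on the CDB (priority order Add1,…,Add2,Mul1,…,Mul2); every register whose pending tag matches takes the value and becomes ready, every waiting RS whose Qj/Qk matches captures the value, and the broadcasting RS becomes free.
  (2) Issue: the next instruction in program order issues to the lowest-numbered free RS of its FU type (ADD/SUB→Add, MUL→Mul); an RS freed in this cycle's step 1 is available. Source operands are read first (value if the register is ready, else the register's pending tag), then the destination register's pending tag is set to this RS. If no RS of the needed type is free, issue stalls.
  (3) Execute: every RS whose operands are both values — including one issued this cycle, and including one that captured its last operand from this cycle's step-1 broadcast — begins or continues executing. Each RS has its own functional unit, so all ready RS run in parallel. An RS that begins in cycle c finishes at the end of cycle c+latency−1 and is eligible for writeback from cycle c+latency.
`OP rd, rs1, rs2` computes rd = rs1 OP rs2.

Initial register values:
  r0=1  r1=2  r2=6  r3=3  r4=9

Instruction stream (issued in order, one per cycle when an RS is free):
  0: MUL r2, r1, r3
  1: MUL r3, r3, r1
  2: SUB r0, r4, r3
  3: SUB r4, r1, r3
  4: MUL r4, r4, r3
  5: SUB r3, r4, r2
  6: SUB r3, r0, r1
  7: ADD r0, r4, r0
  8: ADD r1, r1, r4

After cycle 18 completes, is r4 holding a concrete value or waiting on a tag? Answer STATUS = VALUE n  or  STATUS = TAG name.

cycle 1: issue MUL r2<-Mul1 // r0:1,r1:2,r2:Mul1,r3:3,r4:9
cycle 2: issue MUL r3<-Mul2 // r0:1,r1:2,r2:Mul1,r3:Mul2,r4:9
cycle 3: issue SUB r0<-Add1 // r0:Add1,r1:2,r2:Mul1,r3:Mul2,r4:9
cycle 4: issue SUB r4<-Add2 // r0:Add1,r1:2,r2:Mul1,r3:Mul2,r4:Add2
cycle 5: stall // r0:Add1,r1:2,r2:Mul1,r3:Mul2,r4:Add2
cycle 6: CDB Mul1=6; issue MUL r4<-Mul1 // r0:Add1,r1:2,r2:6,r3:Mul2,r4:Mul1
cycle 7: CDB Mul2=6; stall // r0:Add1,r1:2,r2:6,r3:6,r4:Mul1
cycle 8: stall // r0:Add1,r1:2,r2:6,r3:6,r4:Mul1
cycle 9: stall // r0:Add1,r1:2,r2:6,r3:6,r4:Mul1
cycle 10: CDB Add1=3; issue SUB r3<-Add1 // r0:3,r1:2,r2:6,r3:Add1,r4:Mul1
cycle 11: CDB Add2=-4; issue SUB r3<-Add2 // r0:3,r1:2,r2:6,r3:Add2,r4:Mul1
cycle 12: stall // r0:3,r1:2,r2:6,r3:Add2,r4:Mul1
cycle 13: stall // r0:3,r1:2,r2:6,r3:Add2,r4:Mul1
cycle 14: CDB Add2=1; issue ADD r0<-Add2 // r0:Add2,r1:2,r2:6,r3:1,r4:Mul1
cycle 15: stall // r0:Add2,r1:2,r2:6,r3:1,r4:Mul1
cycle 16: CDB Mul1=-24; stall // r0:Add2,r1:2,r2:6,r3:1,r4:-24
cycle 17: stall // r0:Add2,r1:2,r2:6,r3:1,r4:-24
cycle 18: stall // r0:Add2,r1:2,r2:6,r3:1,r4:-24

STATUS = VALUE -24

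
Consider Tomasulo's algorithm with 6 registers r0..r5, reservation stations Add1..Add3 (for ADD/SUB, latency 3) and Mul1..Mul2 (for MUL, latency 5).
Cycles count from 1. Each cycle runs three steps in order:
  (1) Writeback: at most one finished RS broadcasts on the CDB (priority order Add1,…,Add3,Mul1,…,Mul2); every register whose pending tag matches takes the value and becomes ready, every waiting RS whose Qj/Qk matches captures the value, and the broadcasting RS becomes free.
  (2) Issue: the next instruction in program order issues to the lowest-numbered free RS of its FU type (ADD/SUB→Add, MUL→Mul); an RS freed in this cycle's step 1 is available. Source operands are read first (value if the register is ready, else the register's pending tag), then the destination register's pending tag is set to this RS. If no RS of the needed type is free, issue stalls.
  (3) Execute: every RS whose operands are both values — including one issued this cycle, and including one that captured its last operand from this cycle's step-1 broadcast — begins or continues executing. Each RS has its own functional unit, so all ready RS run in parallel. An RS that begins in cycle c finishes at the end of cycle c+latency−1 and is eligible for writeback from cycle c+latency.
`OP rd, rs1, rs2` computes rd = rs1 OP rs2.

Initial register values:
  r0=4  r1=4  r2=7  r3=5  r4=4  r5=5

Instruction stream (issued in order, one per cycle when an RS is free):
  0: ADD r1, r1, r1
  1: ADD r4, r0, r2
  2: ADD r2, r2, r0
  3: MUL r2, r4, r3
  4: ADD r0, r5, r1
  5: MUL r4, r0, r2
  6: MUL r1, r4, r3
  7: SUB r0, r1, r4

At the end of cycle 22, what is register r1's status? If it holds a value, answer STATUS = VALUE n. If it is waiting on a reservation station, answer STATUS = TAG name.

cycle 1: issue ADD r1<-Add1 // r0:4,r1:Add1,r2:7,r3:5,r4:4,r5:5
cycle 2: issue ADD r4<-Add2 // r0:4,r1:Add1,r2:7,r3:5,r4:Add2,r5:5
cycle 3: issue ADD r2<-Add3 // r0:4,r1:Add1,r2:Add3,r3:5,r4:Add2,r5:5
cycle 4: CDB Add1=8; issue MUL r2<-Mul1 // r0:4,r1:8,r2:Mul1,r3:5,r4:Add2,r5:5
cycle 5: CDB Add2=11; issue ADD r0<-Add1 // r0:Add1,r1:8,r2:Mul1,r3:5,r4:11,r5:5
cycle 6: CDB Add3=11; issue MUL r4<-Mul2 // r0:Add1,r1:8,r2:Mul1,r3:5,r4:Mul2,r5:5
cycle 7: stall // r0:Add1,r1:8,r2:Mul1,r3:5,r4:Mul2,r5:5
cycle 8: CDB Add1=13; stall // r0:13,r1:8,r2:Mul1,r3:5,r4:Mul2,r5:5
cycle 9: stall // r0:13,r1:8,r2:Mul1,r3:5,r4:Mul2,r5:5
cycle 10: CDB Mul1=55; issue MUL r1<-Mul1 // r0:13,r1:Mul1,r2:55,r3:5,r4:Mul2,r5:5
cycle 11: issue SUB r0<-Add1 // r0:Add1,r1:Mul1,r2:55,r3:5,r4:Mul2,r5:5
cycle 12: - // r0:Add1,r1:Mul1,r2:55,r3:5,r4:Mul2,r5:5
cycle 13: - // r0:Add1,r1:Mul1,r2:55,r3:5,r4:Mul2,r5:5
cycle 14: - // r0:Add1,r1:Mul1,r2:55,r3:5,r4:Mul2,r5:5
cycle 15: CDB Mul2=715 // r0:Add1,r1:Mul1,r2:55,r3:5,r4:715,r5:5
cycle 16: - // r0:Add1,r1:Mul1,r2:55,r3:5,r4:715,r5:5
cycle 17: - // r0:Add1,r1:Mul1,r2:55,r3:5,r4:715,r5:5
cycle 18: - // r0:Add1,r1:Mul1,r2:55,r3:5,r4:715,r5:5
cycle 19: - // r0:Add1,r1:Mul1,r2:55,r3:5,r4:715,r5:5
cycle 20: CDB Mul1=3575 // r0:Add1,r1:3575,r2:55,r3:5,r4:715,r5:5
cycle 21: - // r0:Add1,r1:3575,r2:55,r3:5,r4:715,r5:5
cycle 22: - // r0:Add1,r1:3575,r2:55,r3:5,r4:715,r5:5

STATUS = VALUE 3575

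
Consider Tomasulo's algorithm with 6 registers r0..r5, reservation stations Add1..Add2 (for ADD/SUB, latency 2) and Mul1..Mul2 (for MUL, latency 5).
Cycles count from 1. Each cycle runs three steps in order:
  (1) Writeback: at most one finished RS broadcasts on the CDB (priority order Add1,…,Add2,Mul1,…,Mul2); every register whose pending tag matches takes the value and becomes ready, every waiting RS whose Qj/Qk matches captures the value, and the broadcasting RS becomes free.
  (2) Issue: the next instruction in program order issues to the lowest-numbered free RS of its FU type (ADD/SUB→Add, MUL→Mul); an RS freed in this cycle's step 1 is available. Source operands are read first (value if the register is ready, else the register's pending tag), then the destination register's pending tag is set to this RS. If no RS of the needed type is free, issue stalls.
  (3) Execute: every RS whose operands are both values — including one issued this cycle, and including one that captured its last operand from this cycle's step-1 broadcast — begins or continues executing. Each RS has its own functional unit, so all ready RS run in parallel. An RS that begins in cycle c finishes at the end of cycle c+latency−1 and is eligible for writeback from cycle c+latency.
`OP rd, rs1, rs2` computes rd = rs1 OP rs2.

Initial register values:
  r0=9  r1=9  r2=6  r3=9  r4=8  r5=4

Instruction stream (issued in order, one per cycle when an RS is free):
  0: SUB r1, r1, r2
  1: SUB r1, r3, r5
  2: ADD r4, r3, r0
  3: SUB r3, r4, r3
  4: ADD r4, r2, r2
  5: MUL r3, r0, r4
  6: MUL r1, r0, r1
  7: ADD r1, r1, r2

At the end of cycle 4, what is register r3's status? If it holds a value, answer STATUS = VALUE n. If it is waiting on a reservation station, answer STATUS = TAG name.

STATUS = TAG Add2

cycle 1: issue SUB r1<-Add1 // r0:9,r1:Add1,r2:6,r3:9,r4:8,r5:4
cycle 2: issue SUB r1<-Add2 // r0:9,r1:Add2,r2:6,r3:9,r4:8,r5:4
cycle 3: CDB Add1=3; issue ADD r4<-Add1 // r0:9,r1:Add2,r2:6,r3:9,r4:Add1,r5:4
cycle 4: CDB Add2=5; issue SUB r3<-Add2 // r0:9,r1:5,r2:6,r3:Add2,r4:Add1,r5:4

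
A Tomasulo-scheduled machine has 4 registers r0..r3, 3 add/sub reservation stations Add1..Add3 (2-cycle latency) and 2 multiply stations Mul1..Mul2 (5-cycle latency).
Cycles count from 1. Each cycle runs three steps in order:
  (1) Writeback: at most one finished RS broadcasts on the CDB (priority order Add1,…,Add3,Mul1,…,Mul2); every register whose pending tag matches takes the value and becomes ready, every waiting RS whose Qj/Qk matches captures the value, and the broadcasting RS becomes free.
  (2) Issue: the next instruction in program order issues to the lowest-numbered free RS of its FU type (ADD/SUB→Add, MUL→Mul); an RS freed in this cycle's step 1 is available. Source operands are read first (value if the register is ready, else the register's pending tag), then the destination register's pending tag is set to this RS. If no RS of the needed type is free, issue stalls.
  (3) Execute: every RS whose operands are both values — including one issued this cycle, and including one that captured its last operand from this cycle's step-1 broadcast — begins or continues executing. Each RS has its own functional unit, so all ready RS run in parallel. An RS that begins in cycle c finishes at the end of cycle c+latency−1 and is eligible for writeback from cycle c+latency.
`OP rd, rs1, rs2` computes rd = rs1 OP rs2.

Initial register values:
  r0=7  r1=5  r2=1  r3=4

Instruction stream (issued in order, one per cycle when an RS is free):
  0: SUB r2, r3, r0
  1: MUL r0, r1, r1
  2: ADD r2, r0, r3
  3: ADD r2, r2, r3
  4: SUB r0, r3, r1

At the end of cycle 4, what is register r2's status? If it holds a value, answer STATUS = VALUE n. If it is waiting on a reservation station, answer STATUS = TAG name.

STATUS = TAG Add2

cycle 1: issue SUB r2<-Add1 // r0:7,r1:5,r2:Add1,r3:4
cycle 2: issue MUL r0<-Mul1 // r0:Mul1,r1:5,r2:Add1,r3:4
cycle 3: CDB Add1=-3; issue ADD r2<-Add1 // r0:Mul1,r1:5,r2:Add1,r3:4
cycle 4: issue ADD r2<-Add2 // r0:Mul1,r1:5,r2:Add2,r3:4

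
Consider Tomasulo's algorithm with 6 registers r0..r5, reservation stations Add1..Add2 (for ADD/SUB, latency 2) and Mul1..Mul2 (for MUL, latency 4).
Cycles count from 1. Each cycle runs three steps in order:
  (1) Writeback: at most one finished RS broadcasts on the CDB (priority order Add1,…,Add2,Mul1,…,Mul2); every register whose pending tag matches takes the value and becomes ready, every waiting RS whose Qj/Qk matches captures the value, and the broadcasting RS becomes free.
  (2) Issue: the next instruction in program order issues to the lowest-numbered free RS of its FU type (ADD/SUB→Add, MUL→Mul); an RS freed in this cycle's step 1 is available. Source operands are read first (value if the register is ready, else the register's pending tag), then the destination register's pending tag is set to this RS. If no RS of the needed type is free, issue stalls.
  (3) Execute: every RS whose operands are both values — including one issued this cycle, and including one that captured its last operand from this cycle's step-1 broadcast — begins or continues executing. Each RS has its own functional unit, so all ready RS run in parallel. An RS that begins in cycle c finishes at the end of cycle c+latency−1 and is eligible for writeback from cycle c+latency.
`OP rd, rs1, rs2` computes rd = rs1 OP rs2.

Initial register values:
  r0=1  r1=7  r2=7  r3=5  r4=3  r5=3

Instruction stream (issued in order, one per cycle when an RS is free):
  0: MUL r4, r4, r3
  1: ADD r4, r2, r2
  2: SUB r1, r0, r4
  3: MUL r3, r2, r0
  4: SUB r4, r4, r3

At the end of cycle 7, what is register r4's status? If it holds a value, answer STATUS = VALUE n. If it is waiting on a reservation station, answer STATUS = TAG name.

c1: issue MUL r4<-Mul1 | r0:1,r1:7,r2:7,r3:5,r4:Mul1,r5:3
c2: issue ADD r4<-Add1 | r0:1,r1:7,r2:7,r3:5,r4:Add1,r5:3
c3: issue SUB r1<-Add2 | r0:1,r1:Add2,r2:7,r3:5,r4:Add1,r5:3
c4: CDB Add1=14; issue MUL r3<-Mul2 | r0:1,r1:Add2,r2:7,r3:Mul2,r4:14,r5:3
c5: CDB Mul1=15; issue SUB r4<-Add1 | r0:1,r1:Add2,r2:7,r3:Mul2,r4:Add1,r5:3
c6: CDB Add2=-13 | r0:1,r1:-13,r2:7,r3:Mul2,r4:Add1,r5:3
c7: - | r0:1,r1:-13,r2:7,r3:Mul2,r4:Add1,r5:3

STATUS = TAG Add1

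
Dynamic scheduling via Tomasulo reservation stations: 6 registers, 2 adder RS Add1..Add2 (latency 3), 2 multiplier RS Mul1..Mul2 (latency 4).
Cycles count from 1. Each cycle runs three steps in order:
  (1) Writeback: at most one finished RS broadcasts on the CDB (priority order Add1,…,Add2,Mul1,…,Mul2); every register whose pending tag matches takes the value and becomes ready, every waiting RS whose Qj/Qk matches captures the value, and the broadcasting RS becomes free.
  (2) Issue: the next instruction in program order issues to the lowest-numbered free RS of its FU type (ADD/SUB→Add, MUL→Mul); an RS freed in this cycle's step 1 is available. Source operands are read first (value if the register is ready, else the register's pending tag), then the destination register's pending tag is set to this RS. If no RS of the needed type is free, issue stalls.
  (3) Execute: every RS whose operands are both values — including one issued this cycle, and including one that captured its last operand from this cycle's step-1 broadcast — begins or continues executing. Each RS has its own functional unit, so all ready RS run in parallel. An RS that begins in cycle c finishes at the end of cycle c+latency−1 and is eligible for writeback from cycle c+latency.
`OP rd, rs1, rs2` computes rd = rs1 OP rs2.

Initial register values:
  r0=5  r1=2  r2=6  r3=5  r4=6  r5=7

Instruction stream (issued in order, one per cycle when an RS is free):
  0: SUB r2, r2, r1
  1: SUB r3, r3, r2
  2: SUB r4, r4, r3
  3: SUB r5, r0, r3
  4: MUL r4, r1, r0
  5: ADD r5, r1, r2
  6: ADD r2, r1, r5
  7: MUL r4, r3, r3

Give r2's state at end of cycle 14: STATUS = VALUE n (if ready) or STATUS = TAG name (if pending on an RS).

cycle 1: issue SUB r2<-Add1 // r0:5,r1:2,r2:Add1,r3:5,r4:6,r5:7
cycle 2: issue SUB r3<-Add2 // r0:5,r1:2,r2:Add1,r3:Add2,r4:6,r5:7
cycle 3: stall // r0:5,r1:2,r2:Add1,r3:Add2,r4:6,r5:7
cycle 4: CDB Add1=4; issue SUB r4<-Add1 // r0:5,r1:2,r2:4,r3:Add2,r4:Add1,r5:7
cycle 5: stall // r0:5,r1:2,r2:4,r3:Add2,r4:Add1,r5:7
cycle 6: stall // r0:5,r1:2,r2:4,r3:Add2,r4:Add1,r5:7
cycle 7: CDB Add2=1; issue SUB r5<-Add2 // r0:5,r1:2,r2:4,r3:1,r4:Add1,r5:Add2
cycle 8: issue MUL r4<-Mul1 // r0:5,r1:2,r2:4,r3:1,r4:Mul1,r5:Add2
cycle 9: stall // r0:5,r1:2,r2:4,r3:1,r4:Mul1,r5:Add2
cycle 10: CDB Add1=5; issue ADD r5<-Add1 // r0:5,r1:2,r2:4,r3:1,r4:Mul1,r5:Add1
cycle 11: CDB Add2=4; issue ADD r2<-Add2 // r0:5,r1:2,r2:Add2,r3:1,r4:Mul1,r5:Add1
cycle 12: CDB Mul1=10; issue MUL r4<-Mul1 // r0:5,r1:2,r2:Add2,r3:1,r4:Mul1,r5:Add1
cycle 13: CDB Add1=6 // r0:5,r1:2,r2:Add2,r3:1,r4:Mul1,r5:6
cycle 14: - // r0:5,r1:2,r2:Add2,r3:1,r4:Mul1,r5:6

STATUS = TAG Add2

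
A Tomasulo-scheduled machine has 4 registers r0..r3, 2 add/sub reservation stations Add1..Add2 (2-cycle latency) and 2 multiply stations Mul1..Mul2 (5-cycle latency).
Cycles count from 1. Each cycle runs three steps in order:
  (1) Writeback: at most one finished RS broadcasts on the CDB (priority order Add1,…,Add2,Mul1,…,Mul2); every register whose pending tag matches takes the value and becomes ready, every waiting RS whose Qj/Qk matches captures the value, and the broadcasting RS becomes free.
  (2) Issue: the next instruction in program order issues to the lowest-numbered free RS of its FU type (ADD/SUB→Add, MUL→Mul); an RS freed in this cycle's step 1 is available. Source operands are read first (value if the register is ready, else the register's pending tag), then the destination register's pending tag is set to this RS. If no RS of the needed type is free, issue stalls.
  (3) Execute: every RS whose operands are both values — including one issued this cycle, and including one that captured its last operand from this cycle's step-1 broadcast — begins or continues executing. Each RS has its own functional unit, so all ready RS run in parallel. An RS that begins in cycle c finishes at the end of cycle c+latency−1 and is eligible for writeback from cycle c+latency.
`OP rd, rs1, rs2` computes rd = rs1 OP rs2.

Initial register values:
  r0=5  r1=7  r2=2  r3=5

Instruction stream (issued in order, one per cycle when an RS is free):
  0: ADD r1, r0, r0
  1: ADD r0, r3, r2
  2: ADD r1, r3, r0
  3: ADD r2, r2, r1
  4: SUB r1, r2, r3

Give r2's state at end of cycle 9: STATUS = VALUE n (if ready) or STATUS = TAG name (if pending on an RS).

STATUS = VALUE 14

c1: issue ADD r1<-Add1 | r0:5,r1:Add1,r2:2,r3:5
c2: issue ADD r0<-Add2 | r0:Add2,r1:Add1,r2:2,r3:5
c3: CDB Add1=10; issue ADD r1<-Add1 | r0:Add2,r1:Add1,r2:2,r3:5
c4: CDB Add2=7; issue ADD r2<-Add2 | r0:7,r1:Add1,r2:Add2,r3:5
c5: stall | r0:7,r1:Add1,r2:Add2,r3:5
c6: CDB Add1=12; issue SUB r1<-Add1 | r0:7,r1:Add1,r2:Add2,r3:5
c7: - | r0:7,r1:Add1,r2:Add2,r3:5
c8: CDB Add2=14 | r0:7,r1:Add1,r2:14,r3:5
c9: - | r0:7,r1:Add1,r2:14,r3:5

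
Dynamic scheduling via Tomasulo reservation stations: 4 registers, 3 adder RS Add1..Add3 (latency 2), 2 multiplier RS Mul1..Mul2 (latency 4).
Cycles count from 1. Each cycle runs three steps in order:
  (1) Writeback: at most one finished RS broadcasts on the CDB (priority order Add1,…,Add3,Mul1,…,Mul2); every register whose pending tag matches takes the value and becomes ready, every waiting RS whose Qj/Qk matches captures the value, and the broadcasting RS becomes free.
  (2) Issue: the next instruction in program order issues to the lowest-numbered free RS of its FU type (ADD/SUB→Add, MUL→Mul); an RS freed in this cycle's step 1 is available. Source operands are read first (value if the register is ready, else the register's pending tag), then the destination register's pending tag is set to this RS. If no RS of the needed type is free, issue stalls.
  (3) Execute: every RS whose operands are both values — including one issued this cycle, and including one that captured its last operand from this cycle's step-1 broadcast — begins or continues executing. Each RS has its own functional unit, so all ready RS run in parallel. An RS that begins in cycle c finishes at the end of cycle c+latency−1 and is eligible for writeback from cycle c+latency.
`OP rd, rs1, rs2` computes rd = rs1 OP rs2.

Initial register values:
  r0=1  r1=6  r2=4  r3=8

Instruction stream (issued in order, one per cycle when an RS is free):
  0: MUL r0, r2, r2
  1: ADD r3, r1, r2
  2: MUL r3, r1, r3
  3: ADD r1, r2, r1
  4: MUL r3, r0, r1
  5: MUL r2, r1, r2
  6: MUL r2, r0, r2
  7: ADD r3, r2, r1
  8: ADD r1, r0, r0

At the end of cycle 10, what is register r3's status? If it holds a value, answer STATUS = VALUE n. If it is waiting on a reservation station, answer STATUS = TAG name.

c1: issue MUL r0<-Mul1 | r0:Mul1,r1:6,r2:4,r3:8
c2: issue ADD r3<-Add1 | r0:Mul1,r1:6,r2:4,r3:Add1
c3: issue MUL r3<-Mul2 | r0:Mul1,r1:6,r2:4,r3:Mul2
c4: CDB Add1=10; issue ADD r1<-Add1 | r0:Mul1,r1:Add1,r2:4,r3:Mul2
c5: CDB Mul1=16; issue MUL r3<-Mul1 | r0:16,r1:Add1,r2:4,r3:Mul1
c6: CDB Add1=10; stall | r0:16,r1:10,r2:4,r3:Mul1
c7: stall | r0:16,r1:10,r2:4,r3:Mul1
c8: CDB Mul2=60; issue MUL r2<-Mul2 | r0:16,r1:10,r2:Mul2,r3:Mul1
c9: stall | r0:16,r1:10,r2:Mul2,r3:Mul1
c10: CDB Mul1=160; issue MUL r2<-Mul1 | r0:16,r1:10,r2:Mul1,r3:160

STATUS = VALUE 160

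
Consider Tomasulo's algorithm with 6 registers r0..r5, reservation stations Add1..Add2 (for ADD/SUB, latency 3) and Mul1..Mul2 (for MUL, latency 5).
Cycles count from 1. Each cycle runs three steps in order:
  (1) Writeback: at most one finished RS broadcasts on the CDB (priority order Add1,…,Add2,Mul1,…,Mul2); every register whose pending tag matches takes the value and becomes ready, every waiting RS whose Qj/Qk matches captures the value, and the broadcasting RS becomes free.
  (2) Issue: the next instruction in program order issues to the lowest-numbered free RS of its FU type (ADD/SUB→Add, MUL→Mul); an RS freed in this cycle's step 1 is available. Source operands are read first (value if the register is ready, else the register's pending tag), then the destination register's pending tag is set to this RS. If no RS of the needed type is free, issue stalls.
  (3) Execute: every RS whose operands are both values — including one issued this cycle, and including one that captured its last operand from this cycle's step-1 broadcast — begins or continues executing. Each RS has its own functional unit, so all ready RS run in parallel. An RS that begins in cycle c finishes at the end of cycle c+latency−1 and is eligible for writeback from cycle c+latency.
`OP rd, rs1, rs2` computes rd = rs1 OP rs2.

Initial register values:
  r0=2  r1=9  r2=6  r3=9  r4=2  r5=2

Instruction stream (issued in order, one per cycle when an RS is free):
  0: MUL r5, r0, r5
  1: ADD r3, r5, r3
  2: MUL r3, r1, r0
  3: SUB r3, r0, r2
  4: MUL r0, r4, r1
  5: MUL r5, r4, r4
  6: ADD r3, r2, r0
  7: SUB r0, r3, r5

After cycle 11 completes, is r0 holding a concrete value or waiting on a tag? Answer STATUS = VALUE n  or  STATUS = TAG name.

STATUS = TAG Add2

c1: issue MUL r5<-Mul1 | r0:2,r1:9,r2:6,r3:9,r4:2,r5:Mul1
c2: issue ADD r3<-Add1 | r0:2,r1:9,r2:6,r3:Add1,r4:2,r5:Mul1
c3: issue MUL r3<-Mul2 | r0:2,r1:9,r2:6,r3:Mul2,r4:2,r5:Mul1
c4: issue SUB r3<-Add2 | r0:2,r1:9,r2:6,r3:Add2,r4:2,r5:Mul1
c5: stall | r0:2,r1:9,r2:6,r3:Add2,r4:2,r5:Mul1
c6: CDB Mul1=4; issue MUL r0<-Mul1 | r0:Mul1,r1:9,r2:6,r3:Add2,r4:2,r5:4
c7: CDB Add2=-4; stall | r0:Mul1,r1:9,r2:6,r3:-4,r4:2,r5:4
c8: CDB Mul2=18; issue MUL r5<-Mul2 | r0:Mul1,r1:9,r2:6,r3:-4,r4:2,r5:Mul2
c9: CDB Add1=13; issue ADD r3<-Add1 | r0:Mul1,r1:9,r2:6,r3:Add1,r4:2,r5:Mul2
c10: issue SUB r0<-Add2 | r0:Add2,r1:9,r2:6,r3:Add1,r4:2,r5:Mul2
c11: CDB Mul1=18 | r0:Add2,r1:9,r2:6,r3:Add1,r4:2,r5:Mul2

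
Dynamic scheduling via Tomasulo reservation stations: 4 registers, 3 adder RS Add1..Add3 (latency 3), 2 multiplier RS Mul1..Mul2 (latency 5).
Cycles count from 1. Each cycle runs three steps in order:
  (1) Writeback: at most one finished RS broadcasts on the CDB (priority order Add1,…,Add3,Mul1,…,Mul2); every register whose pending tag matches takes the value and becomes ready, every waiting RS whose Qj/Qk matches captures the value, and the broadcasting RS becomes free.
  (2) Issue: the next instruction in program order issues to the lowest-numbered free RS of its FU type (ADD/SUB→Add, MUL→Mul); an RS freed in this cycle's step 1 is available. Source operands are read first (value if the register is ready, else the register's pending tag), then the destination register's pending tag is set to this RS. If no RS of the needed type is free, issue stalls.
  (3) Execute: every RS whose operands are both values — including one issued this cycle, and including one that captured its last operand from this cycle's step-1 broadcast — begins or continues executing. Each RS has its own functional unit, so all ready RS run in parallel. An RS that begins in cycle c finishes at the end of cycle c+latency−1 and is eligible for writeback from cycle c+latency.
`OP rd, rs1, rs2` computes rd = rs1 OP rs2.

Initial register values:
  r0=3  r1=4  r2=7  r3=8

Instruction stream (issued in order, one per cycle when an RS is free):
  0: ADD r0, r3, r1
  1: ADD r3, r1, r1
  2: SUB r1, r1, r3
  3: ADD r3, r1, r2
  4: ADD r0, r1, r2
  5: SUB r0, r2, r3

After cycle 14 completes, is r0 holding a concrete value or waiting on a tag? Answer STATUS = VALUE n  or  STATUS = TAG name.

STATUS = VALUE 4

c1: issue ADD r0<-Add1 | r0:Add1,r1:4,r2:7,r3:8
c2: issue ADD r3<-Add2 | r0:Add1,r1:4,r2:7,r3:Add2
c3: issue SUB r1<-Add3 | r0:Add1,r1:Add3,r2:7,r3:Add2
c4: CDB Add1=12; issue ADD r3<-Add1 | r0:12,r1:Add3,r2:7,r3:Add1
c5: CDB Add2=8; issue ADD r0<-Add2 | r0:Add2,r1:Add3,r2:7,r3:Add1
c6: stall | r0:Add2,r1:Add3,r2:7,r3:Add1
c7: stall | r0:Add2,r1:Add3,r2:7,r3:Add1
c8: CDB Add3=-4; issue SUB r0<-Add3 | r0:Add3,r1:-4,r2:7,r3:Add1
c9: - | r0:Add3,r1:-4,r2:7,r3:Add1
c10: - | r0:Add3,r1:-4,r2:7,r3:Add1
c11: CDB Add1=3 | r0:Add3,r1:-4,r2:7,r3:3
c12: CDB Add2=3 | r0:Add3,r1:-4,r2:7,r3:3
c13: - | r0:Add3,r1:-4,r2:7,r3:3
c14: CDB Add3=4 | r0:4,r1:-4,r2:7,r3:3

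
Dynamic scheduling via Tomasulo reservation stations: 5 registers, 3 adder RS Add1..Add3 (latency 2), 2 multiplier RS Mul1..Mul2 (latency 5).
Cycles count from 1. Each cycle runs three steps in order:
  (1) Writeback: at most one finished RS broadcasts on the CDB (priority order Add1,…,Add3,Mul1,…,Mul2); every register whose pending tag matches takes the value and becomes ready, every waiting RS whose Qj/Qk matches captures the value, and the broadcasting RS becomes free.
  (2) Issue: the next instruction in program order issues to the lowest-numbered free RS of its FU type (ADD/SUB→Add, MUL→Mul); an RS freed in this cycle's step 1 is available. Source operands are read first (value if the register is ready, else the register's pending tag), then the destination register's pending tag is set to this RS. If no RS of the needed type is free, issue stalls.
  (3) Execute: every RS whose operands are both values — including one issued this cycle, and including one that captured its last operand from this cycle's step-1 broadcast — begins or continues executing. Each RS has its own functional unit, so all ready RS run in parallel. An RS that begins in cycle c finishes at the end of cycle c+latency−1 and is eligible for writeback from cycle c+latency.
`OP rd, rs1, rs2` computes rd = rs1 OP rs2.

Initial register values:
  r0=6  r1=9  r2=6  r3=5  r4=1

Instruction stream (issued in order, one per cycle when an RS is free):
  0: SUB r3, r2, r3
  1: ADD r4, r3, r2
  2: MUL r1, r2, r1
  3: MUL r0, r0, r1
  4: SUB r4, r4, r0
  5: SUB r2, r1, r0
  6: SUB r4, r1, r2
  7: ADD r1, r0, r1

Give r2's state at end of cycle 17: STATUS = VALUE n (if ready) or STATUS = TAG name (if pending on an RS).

cycle 1: issue SUB r3<-Add1 // r0:6,r1:9,r2:6,r3:Add1,r4:1
cycle 2: issue ADD r4<-Add2 // r0:6,r1:9,r2:6,r3:Add1,r4:Add2
cycle 3: CDB Add1=1; issue MUL r1<-Mul1 // r0:6,r1:Mul1,r2:6,r3:1,r4:Add2
cycle 4: issue MUL r0<-Mul2 // r0:Mul2,r1:Mul1,r2:6,r3:1,r4:Add2
cycle 5: CDB Add2=7; issue SUB r4<-Add1 // r0:Mul2,r1:Mul1,r2:6,r3:1,r4:Add1
cycle 6: issue SUB r2<-Add2 // r0:Mul2,r1:Mul1,r2:Add2,r3:1,r4:Add1
cycle 7: issue SUB r4<-Add3 // r0:Mul2,r1:Mul1,r2:Add2,r3:1,r4:Add3
cycle 8: CDB Mul1=54; stall // r0:Mul2,r1:54,r2:Add2,r3:1,r4:Add3
cycle 9: stall // r0:Mul2,r1:54,r2:Add2,r3:1,r4:Add3
cycle 10: stall // r0:Mul2,r1:54,r2:Add2,r3:1,r4:Add3
cycle 11: stall // r0:Mul2,r1:54,r2:Add2,r3:1,r4:Add3
cycle 12: stall // r0:Mul2,r1:54,r2:Add2,r3:1,r4:Add3
cycle 13: CDB Mul2=324; stall // r0:324,r1:54,r2:Add2,r3:1,r4:Add3
cycle 14: stall // r0:324,r1:54,r2:Add2,r3:1,r4:Add3
cycle 15: CDB Add1=-317; issue ADD r1<-Add1 // r0:324,r1:Add1,r2:Add2,r3:1,r4:Add3
cycle 16: CDB Add2=-270 // r0:324,r1:Add1,r2:-270,r3:1,r4:Add3
cycle 17: CDB Add1=378 // r0:324,r1:378,r2:-270,r3:1,r4:Add3

STATUS = VALUE -270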